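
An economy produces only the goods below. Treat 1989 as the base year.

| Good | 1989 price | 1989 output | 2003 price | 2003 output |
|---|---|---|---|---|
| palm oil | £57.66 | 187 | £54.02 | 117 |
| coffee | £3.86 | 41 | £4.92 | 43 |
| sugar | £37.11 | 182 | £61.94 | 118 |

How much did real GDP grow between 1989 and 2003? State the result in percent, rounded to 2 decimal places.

Real GDP 1989 = Nominal GDP 1989 = 57.66·187 + 3.86·41 + 37.11·182 = 17694.70.
Real GDP 2003 (at 1989 prices) = 57.66·117 + 3.86·43 + 37.11·118 = 11291.18.
Real growth = 11291.18/17694.70 − 1 = -0.3619.

-36.19%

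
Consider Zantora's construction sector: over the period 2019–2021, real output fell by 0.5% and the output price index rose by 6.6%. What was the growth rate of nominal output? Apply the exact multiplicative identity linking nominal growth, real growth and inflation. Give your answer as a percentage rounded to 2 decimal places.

(1 + g_nom) = (1 + g_real)(1 + π) = 0.9950 × 1.0660 = 1.06067.

6.07%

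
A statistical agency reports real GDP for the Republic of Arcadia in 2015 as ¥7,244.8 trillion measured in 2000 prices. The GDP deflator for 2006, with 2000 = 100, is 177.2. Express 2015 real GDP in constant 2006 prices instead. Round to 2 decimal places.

¥12,837.79 trillion

Real GDP in 2006 prices = Real GDP in 2000 prices × (P_2006/P_2000) = 7244.8 × 1.772 = 12837.79.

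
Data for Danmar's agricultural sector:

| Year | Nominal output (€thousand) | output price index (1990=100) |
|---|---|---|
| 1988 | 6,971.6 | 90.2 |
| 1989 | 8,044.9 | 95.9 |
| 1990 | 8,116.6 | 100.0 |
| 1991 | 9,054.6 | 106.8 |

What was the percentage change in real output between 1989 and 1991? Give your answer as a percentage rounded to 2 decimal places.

Real output 1989 = 8044.9/0.959 = 8388.84.
Real output 1991 = 9054.6/1.068 = 8478.09.
Change = 8478.09/8388.84 − 1 = 0.0106.

1.06%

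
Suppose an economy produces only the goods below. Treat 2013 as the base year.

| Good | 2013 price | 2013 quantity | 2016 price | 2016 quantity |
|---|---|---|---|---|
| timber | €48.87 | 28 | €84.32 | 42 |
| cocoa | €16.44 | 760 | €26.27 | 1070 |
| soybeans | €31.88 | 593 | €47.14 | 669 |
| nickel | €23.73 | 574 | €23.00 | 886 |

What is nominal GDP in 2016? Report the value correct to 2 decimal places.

€83565.00

Nominal GDP 2016 = Σ (p_2016 × q_2016) = 84.32·42 + 26.27·1070 + 47.14·669 + 23.00·886 = 83565.00.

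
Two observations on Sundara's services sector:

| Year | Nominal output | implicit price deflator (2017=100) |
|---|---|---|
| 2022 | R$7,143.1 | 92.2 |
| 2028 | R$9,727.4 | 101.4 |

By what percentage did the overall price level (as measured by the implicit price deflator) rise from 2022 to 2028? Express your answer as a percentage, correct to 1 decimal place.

10.0%

Price-level change = 101.4 / 92.2 − 1 = 0.0998.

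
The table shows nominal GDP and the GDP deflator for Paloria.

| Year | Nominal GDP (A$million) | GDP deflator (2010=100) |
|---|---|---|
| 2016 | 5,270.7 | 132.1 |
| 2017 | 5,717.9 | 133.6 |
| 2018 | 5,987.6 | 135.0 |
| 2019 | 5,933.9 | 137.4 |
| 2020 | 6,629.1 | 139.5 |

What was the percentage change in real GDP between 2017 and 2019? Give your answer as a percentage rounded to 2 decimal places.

Real GDP 2017 = 5717.9/1.336 = 4279.87.
Real GDP 2019 = 5933.9/1.374 = 4318.70.
Change = 4318.70/4279.87 − 1 = 0.0091.

0.91%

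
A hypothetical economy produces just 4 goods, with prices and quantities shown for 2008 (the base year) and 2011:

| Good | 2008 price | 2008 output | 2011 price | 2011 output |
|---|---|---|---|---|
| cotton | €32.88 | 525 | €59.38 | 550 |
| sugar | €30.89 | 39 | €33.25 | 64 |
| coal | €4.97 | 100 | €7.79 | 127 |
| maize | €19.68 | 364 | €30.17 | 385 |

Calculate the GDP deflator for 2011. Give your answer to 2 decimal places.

167.65

Nominal GDP 2011 = 59.38·550 + 33.25·64 + 7.79·127 + 30.17·385 = 47391.78.
Real GDP 2011 (at 2008 prices) = 32.88·550 + 30.89·64 + 4.97·127 + 19.68·385 = 28268.95.
Deflator = Nominal/Real × 100 = 47391.78/28268.95 × 100 = 167.646.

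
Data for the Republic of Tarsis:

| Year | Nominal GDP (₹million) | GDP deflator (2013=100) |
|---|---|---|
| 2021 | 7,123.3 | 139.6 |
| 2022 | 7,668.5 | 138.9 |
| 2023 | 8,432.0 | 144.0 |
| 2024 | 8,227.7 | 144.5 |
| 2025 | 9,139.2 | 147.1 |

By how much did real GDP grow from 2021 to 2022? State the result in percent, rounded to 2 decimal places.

Real GDP 2021 = 7123.3/1.396 = 5102.65.
Real GDP 2022 = 7668.5/1.389 = 5520.88.
Change = 5520.88/5102.65 − 1 = 0.0820.

8.20%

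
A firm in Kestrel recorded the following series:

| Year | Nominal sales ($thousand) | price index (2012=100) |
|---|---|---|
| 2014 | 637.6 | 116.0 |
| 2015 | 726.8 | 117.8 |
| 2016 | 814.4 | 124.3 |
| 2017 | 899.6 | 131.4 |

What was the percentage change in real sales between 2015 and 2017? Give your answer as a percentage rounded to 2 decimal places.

10.96%

Real sales 2015 = 726.8/1.178 = 616.98.
Real sales 2017 = 899.6/1.314 = 684.63.
Change = 684.63/616.98 − 1 = 0.1096.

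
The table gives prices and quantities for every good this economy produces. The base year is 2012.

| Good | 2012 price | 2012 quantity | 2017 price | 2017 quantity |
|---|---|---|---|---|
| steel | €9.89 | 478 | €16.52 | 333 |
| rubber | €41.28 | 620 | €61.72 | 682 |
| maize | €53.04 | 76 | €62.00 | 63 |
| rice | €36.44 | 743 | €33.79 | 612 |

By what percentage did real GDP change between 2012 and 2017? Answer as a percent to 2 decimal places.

Real GDP 2012 = Nominal GDP 2012 = 9.89·478 + 41.28·620 + 53.04·76 + 36.44·743 = 61426.98.
Real GDP 2017 (at 2012 prices) = 9.89·333 + 41.28·682 + 53.04·63 + 36.44·612 = 57089.13.
Real growth = 57089.13/61426.98 − 1 = -0.0706.

-7.06%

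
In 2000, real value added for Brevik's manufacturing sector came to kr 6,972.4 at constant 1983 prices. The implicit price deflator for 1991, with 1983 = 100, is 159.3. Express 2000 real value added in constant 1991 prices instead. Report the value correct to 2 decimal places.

Real value added in 1991 prices = Real value added in 1983 prices × (P_1991/P_1983) = 6972.4 × 1.593 = 11107.03.

kr 11,107.03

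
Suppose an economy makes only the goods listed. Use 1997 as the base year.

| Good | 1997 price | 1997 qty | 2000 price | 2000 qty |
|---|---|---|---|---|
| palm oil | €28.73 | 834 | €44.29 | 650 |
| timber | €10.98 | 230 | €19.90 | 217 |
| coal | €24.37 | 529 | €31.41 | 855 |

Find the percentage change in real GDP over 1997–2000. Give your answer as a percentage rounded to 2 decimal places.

Real GDP 1997 = Nominal GDP 1997 = 28.73·834 + 10.98·230 + 24.37·529 = 39377.95.
Real GDP 2000 (at 1997 prices) = 28.73·650 + 10.98·217 + 24.37·855 = 41893.51.
Real growth = 41893.51/39377.95 − 1 = 0.0639.

6.39%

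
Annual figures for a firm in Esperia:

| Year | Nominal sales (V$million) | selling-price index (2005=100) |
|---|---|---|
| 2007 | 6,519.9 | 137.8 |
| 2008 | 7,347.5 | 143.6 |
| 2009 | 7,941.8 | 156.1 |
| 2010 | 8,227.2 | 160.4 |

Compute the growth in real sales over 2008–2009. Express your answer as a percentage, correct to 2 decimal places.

-0.57%

Real sales 2008 = 7347.5/1.436 = 5116.64.
Real sales 2009 = 7941.8/1.561 = 5087.64.
Change = 5087.64/5116.64 − 1 = -0.0057.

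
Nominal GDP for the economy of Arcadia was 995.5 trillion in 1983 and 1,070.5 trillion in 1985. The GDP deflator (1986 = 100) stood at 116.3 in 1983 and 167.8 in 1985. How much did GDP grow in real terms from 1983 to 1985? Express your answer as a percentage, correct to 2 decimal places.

-25.47%

Deflate each year: 1983 → 995.5/1.163 = 855.98; 1985 → 1070.5/1.678 = 637.96.
So real GDP changed by 637.96/855.98 − 1 = -0.2547, i.e. -25.47%.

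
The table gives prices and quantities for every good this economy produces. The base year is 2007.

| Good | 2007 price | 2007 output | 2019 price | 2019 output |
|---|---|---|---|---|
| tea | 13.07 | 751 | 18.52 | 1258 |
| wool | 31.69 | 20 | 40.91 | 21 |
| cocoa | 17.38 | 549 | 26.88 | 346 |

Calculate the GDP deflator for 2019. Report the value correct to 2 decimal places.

Nominal GDP 2019 = 18.52·1258 + 40.91·21 + 26.88·346 = 33457.75.
Real GDP 2019 (at 2007 prices) = 13.07·1258 + 31.69·21 + 17.38·346 = 23121.03.
Deflator = Nominal/Real × 100 = 33457.75/23121.03 × 100 = 144.707.

144.71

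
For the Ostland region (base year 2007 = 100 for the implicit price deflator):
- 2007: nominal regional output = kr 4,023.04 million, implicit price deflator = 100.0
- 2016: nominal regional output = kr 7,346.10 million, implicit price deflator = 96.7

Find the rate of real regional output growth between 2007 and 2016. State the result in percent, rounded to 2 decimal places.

Deflate each year: 2007 → 4023.04/1.000 = 4023.04; 2016 → 7346.10/0.967 = 7596.79.
So real regional output changed by 7596.79/4023.04 − 1 = 0.8883, i.e. 88.83%.

88.83%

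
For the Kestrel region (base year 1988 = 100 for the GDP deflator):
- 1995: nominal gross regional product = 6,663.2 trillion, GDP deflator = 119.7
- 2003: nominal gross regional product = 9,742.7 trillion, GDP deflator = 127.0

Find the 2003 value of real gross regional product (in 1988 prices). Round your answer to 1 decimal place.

7,671.4 trillion

Real gross regional product = Nominal / (GDP deflator/100) = 9742.7 / 1.270 = 7671.42.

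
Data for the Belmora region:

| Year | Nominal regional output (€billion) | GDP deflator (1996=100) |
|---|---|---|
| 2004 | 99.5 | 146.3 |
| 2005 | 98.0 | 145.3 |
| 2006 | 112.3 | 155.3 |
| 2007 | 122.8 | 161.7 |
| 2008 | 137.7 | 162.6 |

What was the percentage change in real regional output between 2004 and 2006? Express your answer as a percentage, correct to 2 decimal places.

Real regional output 2004 = 99.5/1.463 = 68.01.
Real regional output 2006 = 112.3/1.553 = 72.31.
Change = 72.31/68.01 − 1 = 0.0632.

6.32%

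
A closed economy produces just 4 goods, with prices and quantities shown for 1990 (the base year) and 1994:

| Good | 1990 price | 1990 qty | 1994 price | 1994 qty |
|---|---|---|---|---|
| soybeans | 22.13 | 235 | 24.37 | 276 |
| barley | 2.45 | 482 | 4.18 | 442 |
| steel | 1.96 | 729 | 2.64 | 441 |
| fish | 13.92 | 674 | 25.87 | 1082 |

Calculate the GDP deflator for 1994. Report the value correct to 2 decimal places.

163.21

Nominal GDP 1994 = 24.37·276 + 4.18·442 + 2.64·441 + 25.87·1082 = 37729.26.
Real GDP 1994 (at 1990 prices) = 22.13·276 + 2.45·442 + 1.96·441 + 13.92·1082 = 23116.58.
Deflator = Nominal/Real × 100 = 37729.26/23116.58 × 100 = 163.213.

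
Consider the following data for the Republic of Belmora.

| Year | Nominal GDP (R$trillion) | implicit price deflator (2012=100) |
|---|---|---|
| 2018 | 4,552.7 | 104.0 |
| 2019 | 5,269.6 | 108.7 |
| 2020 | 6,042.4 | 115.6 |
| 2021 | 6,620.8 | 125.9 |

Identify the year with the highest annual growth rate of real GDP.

2019: real = 5269.6/1.087 = 4847.84; growth vs 2018 (4377.60) = 10.74%.
2020: real = 6042.4/1.156 = 5226.99; growth vs 2019 (4847.84) = 7.82%.
2021: real = 6620.8/1.259 = 5258.78; growth vs 2020 (5226.99) = 0.61%.

2019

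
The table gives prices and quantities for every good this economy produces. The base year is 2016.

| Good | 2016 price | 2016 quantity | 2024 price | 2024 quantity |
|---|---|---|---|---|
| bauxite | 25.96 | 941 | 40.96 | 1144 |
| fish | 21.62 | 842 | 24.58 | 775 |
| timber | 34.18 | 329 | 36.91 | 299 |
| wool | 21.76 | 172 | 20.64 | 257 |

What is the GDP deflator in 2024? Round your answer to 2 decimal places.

Nominal GDP 2024 = 40.96·1144 + 24.58·775 + 36.91·299 + 20.64·257 = 82248.31.
Real GDP 2024 (at 2016 prices) = 25.96·1144 + 21.62·775 + 34.18·299 + 21.76·257 = 62265.88.
Deflator = Nominal/Real × 100 = 82248.31/62265.88 × 100 = 132.092.

132.09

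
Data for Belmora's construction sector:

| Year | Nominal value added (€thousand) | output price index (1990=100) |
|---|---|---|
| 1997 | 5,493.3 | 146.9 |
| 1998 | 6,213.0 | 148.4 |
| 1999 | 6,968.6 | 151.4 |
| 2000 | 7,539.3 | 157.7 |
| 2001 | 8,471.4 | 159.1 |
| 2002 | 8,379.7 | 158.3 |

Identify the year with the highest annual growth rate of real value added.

1998: real = 6213.0/1.484 = 4186.66; growth vs 1997 (3739.48) = 11.96%.
1999: real = 6968.6/1.514 = 4602.77; growth vs 1998 (4186.66) = 9.94%.
2000: real = 7539.3/1.577 = 4780.79; growth vs 1999 (4602.77) = 3.87%.
2001: real = 8471.4/1.591 = 5324.58; growth vs 2000 (4780.79) = 11.37%.
2002: real = 8379.7/1.583 = 5293.56; growth vs 2001 (5324.58) = -0.58%.

1998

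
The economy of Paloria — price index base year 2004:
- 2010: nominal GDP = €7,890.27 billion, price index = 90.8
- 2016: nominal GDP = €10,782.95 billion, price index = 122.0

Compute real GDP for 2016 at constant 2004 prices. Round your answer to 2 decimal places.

€8,838.48 billion

Real GDP = Nominal / (price index/100) = 10782.95 / 1.220 = 8838.48.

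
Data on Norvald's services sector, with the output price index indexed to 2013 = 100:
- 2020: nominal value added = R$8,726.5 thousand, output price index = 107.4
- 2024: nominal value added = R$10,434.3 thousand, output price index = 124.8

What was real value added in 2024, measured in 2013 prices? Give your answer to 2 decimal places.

Real value added = Nominal / (output price index/100) = 10434.3 / 1.248 = 8360.82.

R$8,360.82 thousand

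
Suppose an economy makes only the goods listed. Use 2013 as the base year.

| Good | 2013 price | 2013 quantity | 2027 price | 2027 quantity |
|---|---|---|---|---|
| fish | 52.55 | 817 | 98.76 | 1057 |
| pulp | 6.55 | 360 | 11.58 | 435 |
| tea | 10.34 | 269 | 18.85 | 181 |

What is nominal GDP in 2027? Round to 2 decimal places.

112838.47

Nominal GDP 2027 = Σ (p_2027 × q_2027) = 98.76·1057 + 11.58·435 + 18.85·181 = 112838.47.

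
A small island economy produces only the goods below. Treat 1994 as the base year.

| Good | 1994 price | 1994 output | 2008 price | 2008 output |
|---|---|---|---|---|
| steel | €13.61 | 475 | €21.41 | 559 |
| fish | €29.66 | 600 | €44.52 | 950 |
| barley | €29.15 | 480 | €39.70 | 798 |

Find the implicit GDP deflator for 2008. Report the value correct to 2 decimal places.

Nominal GDP 2008 = 21.41·559 + 44.52·950 + 39.70·798 = 85942.79.
Real GDP 2008 (at 1994 prices) = 13.61·559 + 29.66·950 + 29.15·798 = 59046.69.
Deflator = Nominal/Real × 100 = 85942.79/59046.69 × 100 = 145.551.

145.55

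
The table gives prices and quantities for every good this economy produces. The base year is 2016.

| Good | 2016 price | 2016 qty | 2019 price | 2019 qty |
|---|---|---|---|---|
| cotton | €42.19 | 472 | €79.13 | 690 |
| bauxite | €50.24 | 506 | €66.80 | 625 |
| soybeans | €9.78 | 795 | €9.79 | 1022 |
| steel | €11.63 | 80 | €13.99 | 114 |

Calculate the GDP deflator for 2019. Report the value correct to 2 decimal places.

Nominal GDP 2019 = 79.13·690 + 66.80·625 + 9.79·1022 + 13.99·114 = 107949.94.
Real GDP 2019 (at 2016 prices) = 42.19·690 + 50.24·625 + 9.78·1022 + 11.63·114 = 71832.08.
Deflator = Nominal/Real × 100 = 107949.94/71832.08 × 100 = 150.281.

150.28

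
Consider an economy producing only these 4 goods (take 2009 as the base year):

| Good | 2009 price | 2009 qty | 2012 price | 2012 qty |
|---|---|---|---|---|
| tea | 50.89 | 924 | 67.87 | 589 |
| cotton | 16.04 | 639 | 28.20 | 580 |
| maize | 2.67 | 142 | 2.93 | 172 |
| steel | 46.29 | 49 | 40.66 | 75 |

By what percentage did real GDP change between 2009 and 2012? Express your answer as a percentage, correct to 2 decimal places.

-27.89%

Real GDP 2009 = Nominal GDP 2009 = 50.89·924 + 16.04·639 + 2.67·142 + 46.29·49 = 59919.27.
Real GDP 2012 (at 2009 prices) = 50.89·589 + 16.04·580 + 2.67·172 + 46.29·75 = 43208.40.
Real growth = 43208.40/59919.27 − 1 = -0.2789.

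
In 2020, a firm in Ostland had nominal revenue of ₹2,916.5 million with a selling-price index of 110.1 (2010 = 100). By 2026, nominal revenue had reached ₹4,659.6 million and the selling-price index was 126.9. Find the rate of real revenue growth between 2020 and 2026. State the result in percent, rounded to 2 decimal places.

38.62%

Deflate each year: 2020 → 2916.5/1.101 = 2648.96; 2026 → 4659.6/1.269 = 3671.87.
So real revenue changed by 3671.87/2648.96 − 1 = 0.3862, i.e. 38.62%.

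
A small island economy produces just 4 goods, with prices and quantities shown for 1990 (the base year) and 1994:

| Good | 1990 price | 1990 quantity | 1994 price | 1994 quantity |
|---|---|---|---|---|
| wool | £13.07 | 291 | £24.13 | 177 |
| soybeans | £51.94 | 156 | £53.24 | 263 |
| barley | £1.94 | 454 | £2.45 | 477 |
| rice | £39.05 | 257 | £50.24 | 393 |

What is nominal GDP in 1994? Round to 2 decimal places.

Nominal GDP 1994 = Σ (p_1994 × q_1994) = 24.13·177 + 53.24·263 + 2.45·477 + 50.24·393 = 39186.10.

£39186.10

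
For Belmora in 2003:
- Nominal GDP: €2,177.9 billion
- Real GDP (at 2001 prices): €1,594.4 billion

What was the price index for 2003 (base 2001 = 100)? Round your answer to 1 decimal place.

price index = (Nominal / Real) × 100 = 2177.9 / 1594.4 × 100 = 136.60.

136.6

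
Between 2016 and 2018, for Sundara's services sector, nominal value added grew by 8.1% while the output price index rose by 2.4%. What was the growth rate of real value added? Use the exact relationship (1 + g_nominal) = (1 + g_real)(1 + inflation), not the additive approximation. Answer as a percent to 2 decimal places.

(1 + g_nom) = (1 + g_real)(1 + π), so g_real = 1.0810 / 1.0240 − 1 = 0.05566.

5.57%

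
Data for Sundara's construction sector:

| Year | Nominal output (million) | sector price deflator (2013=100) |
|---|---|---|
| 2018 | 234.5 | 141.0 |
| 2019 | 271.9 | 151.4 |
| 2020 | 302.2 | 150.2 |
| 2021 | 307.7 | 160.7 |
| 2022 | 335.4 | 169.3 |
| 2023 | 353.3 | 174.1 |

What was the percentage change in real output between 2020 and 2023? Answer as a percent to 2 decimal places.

0.86%

Real output 2020 = 302.2/1.502 = 201.20.
Real output 2023 = 353.3/1.741 = 202.93.
Change = 202.93/201.20 − 1 = 0.0086.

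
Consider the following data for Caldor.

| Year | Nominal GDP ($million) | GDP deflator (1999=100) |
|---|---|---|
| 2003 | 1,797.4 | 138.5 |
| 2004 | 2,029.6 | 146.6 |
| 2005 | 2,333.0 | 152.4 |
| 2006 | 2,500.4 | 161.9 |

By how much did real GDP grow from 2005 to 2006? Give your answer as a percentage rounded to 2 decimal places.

Real GDP 2005 = 2333.0/1.524 = 1530.84.
Real GDP 2006 = 2500.4/1.619 = 1544.41.
Change = 1544.41/1530.84 − 1 = 0.0089.

0.89%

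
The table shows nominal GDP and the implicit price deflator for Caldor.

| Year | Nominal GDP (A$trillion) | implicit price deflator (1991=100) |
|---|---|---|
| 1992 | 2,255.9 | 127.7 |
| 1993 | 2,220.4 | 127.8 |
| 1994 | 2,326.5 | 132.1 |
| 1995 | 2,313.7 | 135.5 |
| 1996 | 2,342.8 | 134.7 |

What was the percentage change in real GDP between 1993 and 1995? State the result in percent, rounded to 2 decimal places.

Real GDP 1993 = 2220.4/1.278 = 1737.40.
Real GDP 1995 = 2313.7/1.355 = 1707.53.
Change = 1707.53/1737.40 − 1 = -0.0172.

-1.72%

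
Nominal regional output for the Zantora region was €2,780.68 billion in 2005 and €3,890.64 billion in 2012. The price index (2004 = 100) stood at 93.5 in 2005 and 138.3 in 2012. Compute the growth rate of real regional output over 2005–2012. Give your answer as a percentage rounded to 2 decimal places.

Deflate each year: 2005 → 2780.68/0.935 = 2973.99; 2012 → 3890.64/1.383 = 2813.19.
So real regional output changed by 2813.19/2973.99 − 1 = -0.0541, i.e. -5.41%.

-5.41%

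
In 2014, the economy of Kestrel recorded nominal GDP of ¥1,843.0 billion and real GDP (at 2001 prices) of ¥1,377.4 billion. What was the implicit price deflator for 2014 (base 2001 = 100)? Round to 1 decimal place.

133.8

implicit price deflator = (Nominal / Real) × 100 = 1843.0 / 1377.4 × 100 = 133.80.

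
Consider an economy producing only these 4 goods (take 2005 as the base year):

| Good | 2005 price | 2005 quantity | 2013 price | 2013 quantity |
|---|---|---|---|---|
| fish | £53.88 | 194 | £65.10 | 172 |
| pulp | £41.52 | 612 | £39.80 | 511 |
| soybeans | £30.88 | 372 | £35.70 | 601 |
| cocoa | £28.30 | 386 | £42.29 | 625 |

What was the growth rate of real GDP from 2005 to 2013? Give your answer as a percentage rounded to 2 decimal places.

14.51%

Real GDP 2005 = Nominal GDP 2005 = 53.88·194 + 41.52·612 + 30.88·372 + 28.30·386 = 58274.12.
Real GDP 2013 (at 2005 prices) = 53.88·172 + 41.52·511 + 30.88·601 + 28.30·625 = 66730.46.
Real growth = 66730.46/58274.12 − 1 = 0.1451.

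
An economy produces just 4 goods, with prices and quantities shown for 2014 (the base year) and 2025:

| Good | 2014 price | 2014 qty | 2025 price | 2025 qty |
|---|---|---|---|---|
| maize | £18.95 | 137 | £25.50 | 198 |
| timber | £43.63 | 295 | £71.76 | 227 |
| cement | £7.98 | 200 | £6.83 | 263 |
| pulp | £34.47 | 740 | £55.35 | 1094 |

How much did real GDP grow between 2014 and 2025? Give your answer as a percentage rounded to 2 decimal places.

25.59%

Real GDP 2014 = Nominal GDP 2014 = 18.95·137 + 43.63·295 + 7.98·200 + 34.47·740 = 42570.80.
Real GDP 2025 (at 2014 prices) = 18.95·198 + 43.63·227 + 7.98·263 + 34.47·1094 = 53465.03.
Real growth = 53465.03/42570.80 − 1 = 0.2559.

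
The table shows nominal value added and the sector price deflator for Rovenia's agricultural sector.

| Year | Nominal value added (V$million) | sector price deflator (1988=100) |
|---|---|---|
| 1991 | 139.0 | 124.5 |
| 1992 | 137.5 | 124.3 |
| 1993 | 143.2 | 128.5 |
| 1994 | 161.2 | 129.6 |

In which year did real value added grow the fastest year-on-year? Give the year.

1994

1992: real = 137.5/1.243 = 110.62; growth vs 1991 (111.65) = -0.92%.
1993: real = 143.2/1.285 = 111.44; growth vs 1992 (110.62) = 0.74%.
1994: real = 161.2/1.296 = 124.38; growth vs 1993 (111.44) = 11.61%.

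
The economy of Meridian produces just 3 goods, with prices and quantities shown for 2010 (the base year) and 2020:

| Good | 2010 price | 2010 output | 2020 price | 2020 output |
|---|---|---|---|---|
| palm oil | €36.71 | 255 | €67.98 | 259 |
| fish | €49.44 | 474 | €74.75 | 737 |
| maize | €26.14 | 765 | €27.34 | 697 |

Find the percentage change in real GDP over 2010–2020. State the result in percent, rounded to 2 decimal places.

21.54%

Real GDP 2010 = Nominal GDP 2010 = 36.71·255 + 49.44·474 + 26.14·765 = 52792.71.
Real GDP 2020 (at 2010 prices) = 36.71·259 + 49.44·737 + 26.14·697 = 64164.75.
Real growth = 64164.75/52792.71 − 1 = 0.2154.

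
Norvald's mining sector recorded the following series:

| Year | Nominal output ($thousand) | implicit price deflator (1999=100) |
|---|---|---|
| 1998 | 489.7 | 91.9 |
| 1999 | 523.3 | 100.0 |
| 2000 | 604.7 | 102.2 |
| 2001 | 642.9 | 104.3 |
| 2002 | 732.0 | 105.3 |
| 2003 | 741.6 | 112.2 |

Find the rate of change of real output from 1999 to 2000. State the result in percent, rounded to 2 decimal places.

Real output 1999 = 523.3/1.000 = 523.30.
Real output 2000 = 604.7/1.022 = 591.68.
Change = 591.68/523.30 − 1 = 0.1307.

13.07%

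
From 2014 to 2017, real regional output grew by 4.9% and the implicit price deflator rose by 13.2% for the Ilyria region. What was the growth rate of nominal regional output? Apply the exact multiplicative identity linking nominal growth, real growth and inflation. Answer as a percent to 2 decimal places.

18.75%

(1 + g_nom) = (1 + g_real)(1 + π) = 1.0490 × 1.1320 = 1.18747.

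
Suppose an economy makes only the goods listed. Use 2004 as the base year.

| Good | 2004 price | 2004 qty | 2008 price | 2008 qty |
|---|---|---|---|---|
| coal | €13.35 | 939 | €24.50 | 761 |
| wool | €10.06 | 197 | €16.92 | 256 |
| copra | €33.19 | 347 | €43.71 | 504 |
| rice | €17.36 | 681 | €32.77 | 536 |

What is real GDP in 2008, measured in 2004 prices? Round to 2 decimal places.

Real GDP 2008 = Σ (p_2004 × q_2008) = 13.35·761 + 10.06·256 + 33.19·504 + 17.36·536 = 38767.43.

€38767.43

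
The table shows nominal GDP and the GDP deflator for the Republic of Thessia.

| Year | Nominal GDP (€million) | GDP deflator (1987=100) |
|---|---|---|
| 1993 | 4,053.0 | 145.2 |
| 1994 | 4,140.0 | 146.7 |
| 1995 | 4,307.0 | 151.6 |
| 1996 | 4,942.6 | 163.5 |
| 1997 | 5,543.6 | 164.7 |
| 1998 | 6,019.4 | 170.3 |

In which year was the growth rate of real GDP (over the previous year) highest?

1994: real = 4140.0/1.467 = 2822.09; growth vs 1993 (2791.32) = 1.10%.
1995: real = 4307.0/1.516 = 2841.03; growth vs 1994 (2822.09) = 0.67%.
1996: real = 4942.6/1.635 = 3023.00; growth vs 1995 (2841.03) = 6.41%.
1997: real = 5543.6/1.647 = 3365.88; growth vs 1996 (3023.00) = 11.34%.
1998: real = 6019.4/1.703 = 3534.59; growth vs 1997 (3365.88) = 5.01%.

1997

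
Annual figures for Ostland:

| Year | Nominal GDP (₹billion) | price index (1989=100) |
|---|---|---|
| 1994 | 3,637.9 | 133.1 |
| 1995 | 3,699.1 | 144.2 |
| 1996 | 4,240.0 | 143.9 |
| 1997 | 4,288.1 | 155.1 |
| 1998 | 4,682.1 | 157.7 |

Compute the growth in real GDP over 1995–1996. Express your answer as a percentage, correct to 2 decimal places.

Real GDP 1995 = 3699.1/1.442 = 2565.26.
Real GDP 1996 = 4240.0/1.439 = 2946.49.
Change = 2946.49/2565.26 − 1 = 0.1486.

14.86%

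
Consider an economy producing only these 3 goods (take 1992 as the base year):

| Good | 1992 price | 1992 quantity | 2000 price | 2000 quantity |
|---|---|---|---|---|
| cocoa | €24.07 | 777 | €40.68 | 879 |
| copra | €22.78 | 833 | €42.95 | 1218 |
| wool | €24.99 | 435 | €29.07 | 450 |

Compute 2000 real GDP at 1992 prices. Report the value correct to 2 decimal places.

€60149.07

Real GDP 2000 = Σ (p_1992 × q_2000) = 24.07·879 + 22.78·1218 + 24.99·450 = 60149.07.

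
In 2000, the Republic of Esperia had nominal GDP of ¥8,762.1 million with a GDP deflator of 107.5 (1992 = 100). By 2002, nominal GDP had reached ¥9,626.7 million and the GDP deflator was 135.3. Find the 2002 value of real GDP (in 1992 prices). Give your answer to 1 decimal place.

Real GDP = Nominal / (GDP deflator/100) = 9626.7 / 1.353 = 7115.08.

¥7,115.1 million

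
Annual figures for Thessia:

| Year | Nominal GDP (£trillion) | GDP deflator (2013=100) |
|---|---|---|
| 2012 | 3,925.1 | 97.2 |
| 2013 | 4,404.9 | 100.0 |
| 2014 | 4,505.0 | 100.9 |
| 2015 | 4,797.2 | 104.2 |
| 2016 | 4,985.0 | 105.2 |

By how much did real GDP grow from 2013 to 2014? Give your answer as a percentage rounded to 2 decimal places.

1.36%

Real GDP 2013 = 4404.9/1.000 = 4404.90.
Real GDP 2014 = 4505.0/1.009 = 4464.82.
Change = 4464.82/4404.90 − 1 = 0.0136.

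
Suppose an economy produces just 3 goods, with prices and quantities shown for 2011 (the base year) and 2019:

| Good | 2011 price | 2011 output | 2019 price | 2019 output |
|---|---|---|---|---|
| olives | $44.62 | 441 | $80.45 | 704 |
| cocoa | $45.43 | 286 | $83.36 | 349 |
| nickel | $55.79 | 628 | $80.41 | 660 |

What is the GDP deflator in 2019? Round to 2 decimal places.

Nominal GDP 2019 = 80.45·704 + 83.36·349 + 80.41·660 = 138800.04.
Real GDP 2019 (at 2011 prices) = 44.62·704 + 45.43·349 + 55.79·660 = 84088.95.
Deflator = Nominal/Real × 100 = 138800.04/84088.95 × 100 = 165.063.

165.06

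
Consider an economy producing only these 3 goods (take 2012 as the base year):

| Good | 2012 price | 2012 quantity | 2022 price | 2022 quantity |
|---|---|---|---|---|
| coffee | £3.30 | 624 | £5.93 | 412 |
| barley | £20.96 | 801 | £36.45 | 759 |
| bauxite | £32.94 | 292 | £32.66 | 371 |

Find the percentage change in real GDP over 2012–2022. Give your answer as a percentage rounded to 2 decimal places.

3.59%

Real GDP 2012 = Nominal GDP 2012 = 3.30·624 + 20.96·801 + 32.94·292 = 28466.64.
Real GDP 2022 (at 2012 prices) = 3.30·412 + 20.96·759 + 32.94·371 = 29488.98.
Real growth = 29488.98/28466.64 − 1 = 0.0359.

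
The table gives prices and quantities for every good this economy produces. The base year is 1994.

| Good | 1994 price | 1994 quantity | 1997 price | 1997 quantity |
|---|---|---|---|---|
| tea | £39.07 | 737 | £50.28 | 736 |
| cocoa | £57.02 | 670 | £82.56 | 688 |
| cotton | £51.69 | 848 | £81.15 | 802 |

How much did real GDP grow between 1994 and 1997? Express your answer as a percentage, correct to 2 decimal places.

-1.25%

Real GDP 1994 = Nominal GDP 1994 = 39.07·737 + 57.02·670 + 51.69·848 = 110831.11.
Real GDP 1997 (at 1994 prices) = 39.07·736 + 57.02·688 + 51.69·802 = 109440.66.
Real growth = 109440.66/110831.11 − 1 = -0.0125.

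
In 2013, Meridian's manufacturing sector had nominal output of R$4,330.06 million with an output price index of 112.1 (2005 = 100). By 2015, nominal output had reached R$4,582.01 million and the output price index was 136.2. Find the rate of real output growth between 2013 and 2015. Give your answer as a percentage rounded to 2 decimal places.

Deflate each year: 2013 → 4330.06/1.121 = 3862.68; 2015 → 4582.01/1.362 = 3364.18.
So real output changed by 3364.18/3862.68 − 1 = -0.1291, i.e. -12.91%.

-12.91%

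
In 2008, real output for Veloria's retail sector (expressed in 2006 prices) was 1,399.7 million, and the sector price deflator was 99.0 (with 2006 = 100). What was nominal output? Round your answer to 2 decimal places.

1,385.70 million

Nominal output = Real × (sector price deflator/100) = 1399.7 × 0.990 = 1385.70.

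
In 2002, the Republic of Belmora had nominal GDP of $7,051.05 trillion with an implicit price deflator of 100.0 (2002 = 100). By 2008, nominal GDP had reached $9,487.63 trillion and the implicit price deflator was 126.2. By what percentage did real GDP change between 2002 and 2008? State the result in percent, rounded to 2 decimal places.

Deflate each year: 2002 → 7051.05/1.000 = 7051.05; 2008 → 9487.63/1.262 = 7517.93.
So real GDP changed by 7517.93/7051.05 − 1 = 0.0662, i.e. 6.62%.

6.62%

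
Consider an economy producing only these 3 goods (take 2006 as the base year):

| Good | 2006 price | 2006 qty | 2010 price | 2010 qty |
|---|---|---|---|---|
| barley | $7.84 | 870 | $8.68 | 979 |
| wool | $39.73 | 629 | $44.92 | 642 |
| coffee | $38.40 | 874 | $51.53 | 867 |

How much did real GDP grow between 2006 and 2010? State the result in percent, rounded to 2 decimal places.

Real GDP 2006 = Nominal GDP 2006 = 7.84·870 + 39.73·629 + 38.40·874 = 65372.57.
Real GDP 2010 (at 2006 prices) = 7.84·979 + 39.73·642 + 38.40·867 = 66474.82.
Real growth = 66474.82/65372.57 − 1 = 0.0169.

1.69%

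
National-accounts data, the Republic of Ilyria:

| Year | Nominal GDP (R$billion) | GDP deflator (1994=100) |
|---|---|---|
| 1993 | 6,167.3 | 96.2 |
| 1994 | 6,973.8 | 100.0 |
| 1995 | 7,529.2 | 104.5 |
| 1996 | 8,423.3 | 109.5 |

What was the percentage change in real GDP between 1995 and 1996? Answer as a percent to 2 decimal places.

6.77%

Real GDP 1995 = 7529.2/1.045 = 7204.98.
Real GDP 1996 = 8423.3/1.095 = 7692.51.
Change = 7692.51/7204.98 − 1 = 0.0677.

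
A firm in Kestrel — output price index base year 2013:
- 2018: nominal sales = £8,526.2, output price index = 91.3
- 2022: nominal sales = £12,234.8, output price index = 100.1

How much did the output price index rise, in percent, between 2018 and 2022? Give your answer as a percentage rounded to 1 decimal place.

9.6%

Price-level change = 100.1 / 91.3 − 1 = 0.0964.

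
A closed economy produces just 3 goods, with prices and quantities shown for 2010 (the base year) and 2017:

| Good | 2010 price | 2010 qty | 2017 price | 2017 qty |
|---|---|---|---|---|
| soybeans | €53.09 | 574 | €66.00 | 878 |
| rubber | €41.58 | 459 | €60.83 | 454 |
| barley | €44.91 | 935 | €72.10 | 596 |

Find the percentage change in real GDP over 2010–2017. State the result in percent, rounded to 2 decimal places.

Real GDP 2010 = Nominal GDP 2010 = 53.09·574 + 41.58·459 + 44.91·935 = 91549.73.
Real GDP 2017 (at 2010 prices) = 53.09·878 + 41.58·454 + 44.91·596 = 92256.70.
Real growth = 92256.70/91549.73 − 1 = 0.0077.

0.77%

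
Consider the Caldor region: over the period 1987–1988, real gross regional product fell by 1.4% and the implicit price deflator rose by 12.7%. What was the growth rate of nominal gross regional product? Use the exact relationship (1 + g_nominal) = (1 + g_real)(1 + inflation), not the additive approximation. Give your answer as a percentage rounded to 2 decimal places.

(1 + g_nom) = (1 + g_real)(1 + π) = 0.9860 × 1.1270 = 1.11122.

11.12%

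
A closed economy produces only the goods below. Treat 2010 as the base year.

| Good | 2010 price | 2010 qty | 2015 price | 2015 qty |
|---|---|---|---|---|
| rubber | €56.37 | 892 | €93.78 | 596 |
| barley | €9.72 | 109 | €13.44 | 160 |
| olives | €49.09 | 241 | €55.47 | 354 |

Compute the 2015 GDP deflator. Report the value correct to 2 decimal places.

Nominal GDP 2015 = 93.78·596 + 13.44·160 + 55.47·354 = 77679.66.
Real GDP 2015 (at 2010 prices) = 56.37·596 + 9.72·160 + 49.09·354 = 52529.58.
Deflator = Nominal/Real × 100 = 77679.66/52529.58 × 100 = 147.878.

147.88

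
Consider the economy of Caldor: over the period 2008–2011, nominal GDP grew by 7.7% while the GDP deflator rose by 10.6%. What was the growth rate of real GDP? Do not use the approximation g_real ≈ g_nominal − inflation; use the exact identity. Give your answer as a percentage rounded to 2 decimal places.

(1 + g_nom) = (1 + g_real)(1 + π), so g_real = 1.0770 / 1.1060 − 1 = -0.02622.

-2.62%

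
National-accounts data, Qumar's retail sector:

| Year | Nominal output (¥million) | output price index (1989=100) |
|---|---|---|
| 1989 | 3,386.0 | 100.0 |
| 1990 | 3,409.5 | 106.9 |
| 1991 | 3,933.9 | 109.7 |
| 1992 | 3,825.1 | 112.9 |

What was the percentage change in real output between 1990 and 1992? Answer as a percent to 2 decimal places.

6.23%

Real output 1990 = 3409.5/1.069 = 3189.43.
Real output 1992 = 3825.1/1.129 = 3388.04.
Change = 3388.04/3189.43 − 1 = 0.0623.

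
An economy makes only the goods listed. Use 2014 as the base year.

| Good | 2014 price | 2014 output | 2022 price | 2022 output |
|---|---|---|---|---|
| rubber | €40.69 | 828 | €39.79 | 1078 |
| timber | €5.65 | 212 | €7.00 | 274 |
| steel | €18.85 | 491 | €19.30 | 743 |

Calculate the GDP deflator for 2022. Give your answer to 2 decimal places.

Nominal GDP 2022 = 39.79·1078 + 7.00·274 + 19.30·743 = 59151.52.
Real GDP 2022 (at 2014 prices) = 40.69·1078 + 5.65·274 + 18.85·743 = 59417.47.
Deflator = Nominal/Real × 100 = 59151.52/59417.47 × 100 = 99.552.

99.55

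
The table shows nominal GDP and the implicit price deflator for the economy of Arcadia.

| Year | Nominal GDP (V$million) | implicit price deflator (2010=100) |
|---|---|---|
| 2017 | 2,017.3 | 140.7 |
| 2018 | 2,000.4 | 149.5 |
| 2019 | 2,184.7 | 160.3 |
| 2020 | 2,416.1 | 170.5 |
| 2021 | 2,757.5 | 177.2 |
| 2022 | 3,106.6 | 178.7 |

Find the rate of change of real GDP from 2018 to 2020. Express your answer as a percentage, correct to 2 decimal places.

Real GDP 2018 = 2000.4/1.495 = 1338.06.
Real GDP 2020 = 2416.1/1.705 = 1417.07.
Change = 1417.07/1338.06 − 1 = 0.0590.

5.90%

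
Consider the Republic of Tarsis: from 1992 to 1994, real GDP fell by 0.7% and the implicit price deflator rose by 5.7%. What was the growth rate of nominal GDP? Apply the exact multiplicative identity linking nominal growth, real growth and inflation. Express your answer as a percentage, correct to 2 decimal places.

(1 + g_nom) = (1 + g_real)(1 + π) = 0.9930 × 1.0570 = 1.04960.

4.96%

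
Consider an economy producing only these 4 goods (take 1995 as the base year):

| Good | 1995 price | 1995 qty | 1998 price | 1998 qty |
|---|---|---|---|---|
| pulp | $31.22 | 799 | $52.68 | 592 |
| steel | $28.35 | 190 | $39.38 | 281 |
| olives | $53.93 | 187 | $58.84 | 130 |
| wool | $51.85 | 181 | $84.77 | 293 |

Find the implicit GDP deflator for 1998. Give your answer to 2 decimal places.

153.62

Nominal GDP 1998 = 52.68·592 + 39.38·281 + 58.84·130 + 84.77·293 = 74739.15.
Real GDP 1998 (at 1995 prices) = 31.22·592 + 28.35·281 + 53.93·130 + 51.85·293 = 48651.54.
Deflator = Nominal/Real × 100 = 74739.15/48651.54 × 100 = 153.621.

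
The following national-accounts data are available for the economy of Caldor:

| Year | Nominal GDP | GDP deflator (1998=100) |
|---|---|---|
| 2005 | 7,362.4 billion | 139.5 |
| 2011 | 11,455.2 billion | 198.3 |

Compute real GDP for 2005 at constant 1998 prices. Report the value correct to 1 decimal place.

Real GDP = Nominal / (GDP deflator/100) = 7362.4 / 1.395 = 5277.71.

5,277.7 billion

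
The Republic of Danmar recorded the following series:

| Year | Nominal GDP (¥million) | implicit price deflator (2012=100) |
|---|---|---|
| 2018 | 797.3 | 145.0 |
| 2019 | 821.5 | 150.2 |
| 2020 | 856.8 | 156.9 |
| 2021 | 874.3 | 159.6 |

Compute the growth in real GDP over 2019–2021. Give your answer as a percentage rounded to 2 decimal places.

Real GDP 2019 = 821.5/1.502 = 546.94.
Real GDP 2021 = 874.3/1.596 = 547.81.
Change = 547.81/546.94 − 1 = 0.0016.

0.16%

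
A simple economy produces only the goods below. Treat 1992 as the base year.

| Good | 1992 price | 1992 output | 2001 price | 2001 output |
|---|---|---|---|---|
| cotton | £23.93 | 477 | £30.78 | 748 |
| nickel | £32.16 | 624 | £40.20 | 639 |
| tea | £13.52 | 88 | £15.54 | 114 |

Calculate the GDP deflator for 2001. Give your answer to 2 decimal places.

Nominal GDP 2001 = 30.78·748 + 40.20·639 + 15.54·114 = 50482.80.
Real GDP 2001 (at 1992 prices) = 23.93·748 + 32.16·639 + 13.52·114 = 39991.16.
Deflator = Nominal/Real × 100 = 50482.80/39991.16 × 100 = 126.235.

126.23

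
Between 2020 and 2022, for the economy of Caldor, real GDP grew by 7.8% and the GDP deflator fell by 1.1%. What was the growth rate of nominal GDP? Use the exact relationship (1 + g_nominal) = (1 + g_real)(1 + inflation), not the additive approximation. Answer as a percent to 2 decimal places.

6.61%

(1 + g_nom) = (1 + g_real)(1 + π) = 1.0780 × 0.9890 = 1.06614.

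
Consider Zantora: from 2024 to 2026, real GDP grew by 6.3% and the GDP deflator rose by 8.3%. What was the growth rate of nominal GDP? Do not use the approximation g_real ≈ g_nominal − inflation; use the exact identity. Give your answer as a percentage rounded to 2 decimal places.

(1 + g_nom) = (1 + g_real)(1 + π) = 1.0630 × 1.0830 = 1.15123.

15.12%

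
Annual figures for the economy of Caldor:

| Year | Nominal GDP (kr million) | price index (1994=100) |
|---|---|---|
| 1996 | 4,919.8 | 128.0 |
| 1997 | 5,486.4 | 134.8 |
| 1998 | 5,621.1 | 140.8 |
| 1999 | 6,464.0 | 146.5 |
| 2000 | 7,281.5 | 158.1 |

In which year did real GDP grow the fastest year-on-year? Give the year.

1997: real = 5486.4/1.348 = 4070.03; growth vs 1996 (3843.59) = 5.89%.
1998: real = 5621.1/1.408 = 3992.26; growth vs 1997 (4070.03) = -1.91%.
1999: real = 6464.0/1.465 = 4412.29; growth vs 1998 (3992.26) = 10.52%.
2000: real = 7281.5/1.581 = 4605.63; growth vs 1999 (4412.29) = 4.38%.

1999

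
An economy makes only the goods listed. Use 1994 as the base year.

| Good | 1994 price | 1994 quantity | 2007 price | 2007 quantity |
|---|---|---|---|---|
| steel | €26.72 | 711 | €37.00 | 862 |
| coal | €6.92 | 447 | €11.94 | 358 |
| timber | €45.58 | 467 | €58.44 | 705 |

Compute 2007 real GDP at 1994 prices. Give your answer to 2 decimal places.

€57643.90

Real GDP 2007 = Σ (p_1994 × q_2007) = 26.72·862 + 6.92·358 + 45.58·705 = 57643.90.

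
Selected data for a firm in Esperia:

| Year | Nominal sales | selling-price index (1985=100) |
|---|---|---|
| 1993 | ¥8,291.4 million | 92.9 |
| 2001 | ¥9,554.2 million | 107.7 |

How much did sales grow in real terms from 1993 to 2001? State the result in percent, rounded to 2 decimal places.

-0.60%

Deflate each year: 1993 → 8291.4/0.929 = 8925.08; 2001 → 9554.2/1.077 = 8871.12.
So real sales changed by 8871.12/8925.08 − 1 = -0.0060, i.e. -0.60%.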